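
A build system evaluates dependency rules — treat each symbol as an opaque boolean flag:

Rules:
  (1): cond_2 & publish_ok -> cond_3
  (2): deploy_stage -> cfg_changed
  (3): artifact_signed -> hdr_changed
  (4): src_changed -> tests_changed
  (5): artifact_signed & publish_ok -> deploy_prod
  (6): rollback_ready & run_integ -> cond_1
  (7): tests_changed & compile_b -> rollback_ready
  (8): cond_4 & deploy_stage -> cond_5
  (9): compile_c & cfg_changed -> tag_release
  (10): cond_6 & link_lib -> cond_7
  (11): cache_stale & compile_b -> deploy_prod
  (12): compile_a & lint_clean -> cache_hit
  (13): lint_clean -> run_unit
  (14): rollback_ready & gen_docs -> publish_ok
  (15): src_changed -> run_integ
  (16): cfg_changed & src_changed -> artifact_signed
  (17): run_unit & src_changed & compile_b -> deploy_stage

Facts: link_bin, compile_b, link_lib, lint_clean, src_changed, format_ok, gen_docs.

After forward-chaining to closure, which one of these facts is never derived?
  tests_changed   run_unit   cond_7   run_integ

[1] (4) [src_changed -> tests_changed]; (13) [lint_clean -> run_unit]; (15) [src_changed -> run_integ]. ⇒ new: tests_changed, run_unit, run_integ.
[2] (7) [tests_changed & compile_b -> rollback_ready]; (17) [run_unit & src_changed & compile_b -> deploy_stage]. ⇒ new: rollback_ready, deploy_stage.
[3] (2) [deploy_stage -> cfg_changed]; (6) [rollback_ready & run_integ -> cond_1]; (14) [rollback_ready & gen_docs -> publish_ok]. ⇒ new: cfg_changed, cond_1, publish_ok.
[4] (16) [cfg_changed & src_changed -> artifact_signed]. ⇒ new: artifact_signed.
[5] (3) [artifact_signed -> hdr_changed]; (5) [artifact_signed & publish_ok -> deploy_prod]. ⇒ new: hdr_changed, deploy_prod.
Derived: run_integ (round 1), run_unit (round 1), tests_changed (round 1). cond_7 never appears in any round.

cond_7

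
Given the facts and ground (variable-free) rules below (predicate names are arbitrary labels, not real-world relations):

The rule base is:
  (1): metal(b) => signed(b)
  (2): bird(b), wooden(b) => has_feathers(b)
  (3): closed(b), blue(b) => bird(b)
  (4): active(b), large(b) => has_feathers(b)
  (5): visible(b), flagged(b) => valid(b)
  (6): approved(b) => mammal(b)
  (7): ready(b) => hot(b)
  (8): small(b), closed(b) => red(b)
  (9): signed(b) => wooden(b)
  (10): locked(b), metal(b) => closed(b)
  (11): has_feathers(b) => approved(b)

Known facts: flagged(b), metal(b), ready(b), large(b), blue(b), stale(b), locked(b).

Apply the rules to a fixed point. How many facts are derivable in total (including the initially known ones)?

15

Round 1 — (1), (7), (10), derive signed(b), hot(b), closed(b).
Round 2 — (3), (9), derive bird(b), wooden(b).
Round 3 — (2), derive has_feathers(b).
Round 4 — (11), derive approved(b).
Round 5 — (6), derive mammal(b).
Closure: {approved(b), bird(b), blue(b), closed(b), flagged(b), has_feathers(b), hot(b), large(b), locked(b), mammal(b), metal(b), ready(b), signed(b), stale(b), wooden(b)} — 15 facts.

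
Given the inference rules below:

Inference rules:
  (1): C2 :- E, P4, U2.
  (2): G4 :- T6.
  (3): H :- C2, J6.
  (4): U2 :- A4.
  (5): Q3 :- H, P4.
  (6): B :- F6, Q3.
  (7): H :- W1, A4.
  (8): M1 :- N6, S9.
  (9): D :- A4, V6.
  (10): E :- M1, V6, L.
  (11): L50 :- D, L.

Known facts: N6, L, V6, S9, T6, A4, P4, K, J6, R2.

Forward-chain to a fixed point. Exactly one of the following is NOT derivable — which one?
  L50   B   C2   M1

Round 1: (2) [G4 :- T6.]; (4) [U2 :- A4.]; (8) [M1 :- N6, S9.]; (9) [D :- A4, V6.]. Adds G4, U2, M1, D.
Round 2: (10) [E :- M1, V6, L.]; (11) [L50 :- D, L.]. Adds E, L50.
Round 3: (1) [C2 :- E, P4, U2.]. Adds C2.
Round 4: (3) [H :- C2, J6.]. Adds H.
Round 5: (5) [Q3 :- H, P4.]. Adds Q3.
Derived: C2 (round 3), L50 (round 2), M1 (round 1). B never appears in any round.

B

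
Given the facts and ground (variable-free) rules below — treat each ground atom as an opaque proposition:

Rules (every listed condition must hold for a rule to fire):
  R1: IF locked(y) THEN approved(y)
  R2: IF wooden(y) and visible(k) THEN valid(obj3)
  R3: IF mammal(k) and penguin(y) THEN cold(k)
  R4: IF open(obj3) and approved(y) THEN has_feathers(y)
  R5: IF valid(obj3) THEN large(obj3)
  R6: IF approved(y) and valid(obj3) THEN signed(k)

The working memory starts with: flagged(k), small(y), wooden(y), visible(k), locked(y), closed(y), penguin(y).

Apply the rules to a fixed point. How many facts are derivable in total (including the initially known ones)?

Round 1: R1 [IF locked(y) THEN approved(y)]; R2 [IF wooden(y) and visible(k) THEN valid(obj3)]. New: approved(y), valid(obj3).
Round 2: R5 [IF valid(obj3) THEN large(obj3)]; R6 [IF approved(y) and valid(obj3) THEN signed(k)]. New: large(obj3), signed(k).
Closure: {approved(y), closed(y), flagged(k), large(obj3), locked(y), penguin(y), signed(k), small(y), valid(obj3), visible(k), wooden(y)} — 11 facts.

11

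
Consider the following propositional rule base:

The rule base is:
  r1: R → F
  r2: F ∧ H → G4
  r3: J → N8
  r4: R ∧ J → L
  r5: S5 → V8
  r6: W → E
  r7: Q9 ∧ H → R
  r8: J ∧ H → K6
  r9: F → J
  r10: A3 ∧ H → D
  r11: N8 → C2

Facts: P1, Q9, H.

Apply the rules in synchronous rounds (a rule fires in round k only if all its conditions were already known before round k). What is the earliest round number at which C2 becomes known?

[1] r7 [Q9 ∧ H → R]. ⇒ new: R.
[2] r1 [R → F]. ⇒ new: F.
[3] r2 [F ∧ H → G4]; r9 [F → J]. ⇒ new: G4, J.
[4] r3 [J → N8]; r4 [R ∧ J → L]; r8 [J ∧ H → K6]. ⇒ new: N8, L, K6.
[5] r11 [N8 → C2]. ⇒ new: C2.
C2 first appears in round 5.

5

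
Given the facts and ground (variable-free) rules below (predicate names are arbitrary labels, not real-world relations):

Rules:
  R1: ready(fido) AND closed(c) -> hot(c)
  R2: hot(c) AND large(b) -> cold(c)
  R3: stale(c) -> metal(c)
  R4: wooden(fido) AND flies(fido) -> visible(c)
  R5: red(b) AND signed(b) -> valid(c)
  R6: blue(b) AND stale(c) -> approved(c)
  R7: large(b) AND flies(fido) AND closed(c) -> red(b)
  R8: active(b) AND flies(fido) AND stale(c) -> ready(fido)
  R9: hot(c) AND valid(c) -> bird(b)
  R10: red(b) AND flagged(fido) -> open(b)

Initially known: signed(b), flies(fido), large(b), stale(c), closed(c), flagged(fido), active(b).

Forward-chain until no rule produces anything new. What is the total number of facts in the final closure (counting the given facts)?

Round 1 — R3, R7, R8, derive metal(c), red(b), ready(fido).
Round 2 — R1, R5, R10, derive hot(c), valid(c), open(b).
Round 3 — R2, R9, derive cold(c), bird(b).
Closure: {active(b), bird(b), closed(c), cold(c), flagged(fido), flies(fido), hot(c), large(b), metal(c), open(b), ready(fido), red(b), signed(b), stale(c), valid(c)} — 15 facts.

15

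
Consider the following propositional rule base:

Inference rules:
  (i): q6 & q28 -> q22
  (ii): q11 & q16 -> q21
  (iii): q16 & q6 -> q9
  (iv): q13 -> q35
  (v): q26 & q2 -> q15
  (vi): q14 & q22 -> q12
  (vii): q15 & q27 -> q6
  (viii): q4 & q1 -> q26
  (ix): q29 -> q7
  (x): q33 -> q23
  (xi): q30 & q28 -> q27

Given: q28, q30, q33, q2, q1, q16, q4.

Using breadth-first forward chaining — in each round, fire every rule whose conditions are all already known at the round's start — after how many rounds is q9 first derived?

4

Round 1 — (viii), (x), (xi), derive q26, q23, q27.
Round 2 — (v), derive q15.
Round 3 — (vii), derive q6.
Round 4 — (i), (iii), derive q22, q9.
q9 first appears in round 4.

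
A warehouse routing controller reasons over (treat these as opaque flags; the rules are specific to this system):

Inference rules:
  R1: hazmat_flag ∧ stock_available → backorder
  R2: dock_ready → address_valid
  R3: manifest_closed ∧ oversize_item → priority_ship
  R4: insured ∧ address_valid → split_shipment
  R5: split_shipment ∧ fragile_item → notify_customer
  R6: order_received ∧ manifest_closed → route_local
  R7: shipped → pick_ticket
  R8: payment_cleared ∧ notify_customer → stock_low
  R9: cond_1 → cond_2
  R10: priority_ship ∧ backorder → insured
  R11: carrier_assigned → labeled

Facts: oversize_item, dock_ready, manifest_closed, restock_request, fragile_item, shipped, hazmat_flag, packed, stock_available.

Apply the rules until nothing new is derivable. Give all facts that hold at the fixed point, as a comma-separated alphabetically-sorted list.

[1] R1 [hazmat_flag ∧ stock_available → backorder]; R2 [dock_ready → address_valid]; R3 [manifest_closed ∧ oversize_item → priority_ship]; R7 [shipped → pick_ticket]. ⇒ new: backorder, address_valid, priority_ship, pick_ticket.
[2] R10 [priority_ship ∧ backorder → insured]. ⇒ new: insured.
[3] R4 [insured ∧ address_valid → split_shipment]. ⇒ new: split_shipment.
[4] R5 [split_shipment ∧ fragile_item → notify_customer]. ⇒ new: notify_customer.

address_valid, backorder, dock_ready, fragile_item, hazmat_flag, insured, manifest_closed, notify_customer, oversize_item, packed, pick_ticket, priority_ship, restock_request, shipped, split_shipment, stock_available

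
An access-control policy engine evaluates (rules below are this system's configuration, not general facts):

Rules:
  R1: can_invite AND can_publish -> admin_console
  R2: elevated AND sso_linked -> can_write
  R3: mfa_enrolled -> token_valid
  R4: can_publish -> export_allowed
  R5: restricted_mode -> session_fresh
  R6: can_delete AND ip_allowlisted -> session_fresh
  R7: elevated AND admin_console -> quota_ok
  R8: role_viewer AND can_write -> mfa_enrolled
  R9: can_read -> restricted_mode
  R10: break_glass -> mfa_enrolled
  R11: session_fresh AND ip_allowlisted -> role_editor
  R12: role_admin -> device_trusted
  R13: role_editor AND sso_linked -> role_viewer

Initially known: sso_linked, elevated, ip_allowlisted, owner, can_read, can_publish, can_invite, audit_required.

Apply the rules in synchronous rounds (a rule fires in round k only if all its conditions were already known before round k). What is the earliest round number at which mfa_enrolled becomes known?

5

Round 1 — R1, R2, R4, R9, derive admin_console, can_write, export_allowed, restricted_mode.
Round 2 — R5, R7, derive session_fresh, quota_ok.
Round 3 — R11, derive role_editor.
Round 4 — R13, derive role_viewer.
Round 5 — R8, derive mfa_enrolled.
mfa_enrolled first appears in round 5.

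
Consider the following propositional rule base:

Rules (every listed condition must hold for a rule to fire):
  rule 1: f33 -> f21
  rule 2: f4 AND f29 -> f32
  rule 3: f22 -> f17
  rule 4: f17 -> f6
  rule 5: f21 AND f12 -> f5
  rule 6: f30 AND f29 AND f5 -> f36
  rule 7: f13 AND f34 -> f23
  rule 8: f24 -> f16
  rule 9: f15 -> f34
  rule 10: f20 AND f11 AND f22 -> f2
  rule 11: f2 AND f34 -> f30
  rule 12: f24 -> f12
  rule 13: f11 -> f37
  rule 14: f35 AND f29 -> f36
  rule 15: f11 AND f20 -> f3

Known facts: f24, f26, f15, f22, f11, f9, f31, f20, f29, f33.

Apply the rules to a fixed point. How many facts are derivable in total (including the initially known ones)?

22

Round 1 fires rule 1, rule 3, rule 8, rule 9, rule 10, rule 12, rule 13, rule 15, giving f21, f17, f16, f34, f2, f12, f37, f3.
Round 2 fires rule 4, rule 5, rule 11, giving f6, f5, f30.
Round 3 fires rule 6, giving f36.
Closure: {f11, f12, f15, f16, f17, f2, f20, f21, f22, f24, f26, f29, f3, f30, f31, f33, f34, f36, f37, f5, f6, f9} — 22 facts.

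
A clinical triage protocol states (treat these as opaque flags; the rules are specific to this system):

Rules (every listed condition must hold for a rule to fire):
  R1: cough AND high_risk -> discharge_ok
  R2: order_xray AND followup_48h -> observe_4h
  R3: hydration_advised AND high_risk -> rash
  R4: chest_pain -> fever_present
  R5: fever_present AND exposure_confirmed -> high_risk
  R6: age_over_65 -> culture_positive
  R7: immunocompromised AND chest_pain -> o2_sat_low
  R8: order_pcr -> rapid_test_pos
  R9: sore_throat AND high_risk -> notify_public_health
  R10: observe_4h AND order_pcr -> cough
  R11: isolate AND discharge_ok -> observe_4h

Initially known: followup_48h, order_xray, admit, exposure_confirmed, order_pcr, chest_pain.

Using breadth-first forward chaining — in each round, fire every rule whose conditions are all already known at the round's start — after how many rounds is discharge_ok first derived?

3

Round 1: R2 [order_xray AND followup_48h -> observe_4h]; R4 [chest_pain -> fever_present]; R8 [order_pcr -> rapid_test_pos]. New: observe_4h, fever_present, rapid_test_pos.
Round 2: R5 [fever_present AND exposure_confirmed -> high_risk]; R10 [observe_4h AND order_pcr -> cough]. New: high_risk, cough.
Round 3: R1 [cough AND high_risk -> discharge_ok]. New: discharge_ok.
discharge_ok first appears in round 3.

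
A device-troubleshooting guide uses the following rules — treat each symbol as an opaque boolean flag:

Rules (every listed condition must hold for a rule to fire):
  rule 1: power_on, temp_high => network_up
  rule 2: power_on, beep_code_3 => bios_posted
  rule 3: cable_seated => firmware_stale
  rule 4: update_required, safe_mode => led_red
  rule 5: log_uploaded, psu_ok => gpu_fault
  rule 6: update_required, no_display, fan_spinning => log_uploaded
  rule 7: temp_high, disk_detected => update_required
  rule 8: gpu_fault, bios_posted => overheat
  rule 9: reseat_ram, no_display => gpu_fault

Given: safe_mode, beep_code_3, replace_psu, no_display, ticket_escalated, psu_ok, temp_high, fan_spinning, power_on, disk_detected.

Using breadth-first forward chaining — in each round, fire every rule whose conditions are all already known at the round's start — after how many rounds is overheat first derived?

Round 1: rule 1 [power_on, temp_high => network_up]; rule 2 [power_on, beep_code_3 => bios_posted]; rule 7 [temp_high, disk_detected => update_required]. Adds network_up, bios_posted, update_required.
Round 2: rule 4 [update_required, safe_mode => led_red]; rule 6 [update_required, no_display, fan_spinning => log_uploaded]. Adds led_red, log_uploaded.
Round 3: rule 5 [log_uploaded, psu_ok => gpu_fault]. Adds gpu_fault.
Round 4: rule 8 [gpu_fault, bios_posted => overheat]. Adds overheat.
overheat first appears in round 4.

4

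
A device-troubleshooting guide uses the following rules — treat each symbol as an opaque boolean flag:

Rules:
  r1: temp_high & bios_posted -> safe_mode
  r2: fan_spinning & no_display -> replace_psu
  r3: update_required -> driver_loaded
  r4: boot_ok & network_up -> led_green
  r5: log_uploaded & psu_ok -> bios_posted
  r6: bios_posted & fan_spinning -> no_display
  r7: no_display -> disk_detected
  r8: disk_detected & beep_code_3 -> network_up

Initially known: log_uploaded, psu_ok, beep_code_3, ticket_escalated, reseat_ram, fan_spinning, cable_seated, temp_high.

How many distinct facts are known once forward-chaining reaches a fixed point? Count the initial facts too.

Round 1: r5 [log_uploaded & psu_ok -> bios_posted]. New: bios_posted.
Round 2: r1 [temp_high & bios_posted -> safe_mode]; r6 [bios_posted & fan_spinning -> no_display]. New: safe_mode, no_display.
Round 3: r2 [fan_spinning & no_display -> replace_psu]; r7 [no_display -> disk_detected]. New: replace_psu, disk_detected.
Round 4: r8 [disk_detected & beep_code_3 -> network_up]. New: network_up.
Closure: {beep_code_3, bios_posted, cable_seated, disk_detected, fan_spinning, log_uploaded, network_up, no_display, psu_ok, replace_psu, reseat_ram, safe_mode, temp_high, ticket_escalated} — 14 facts.

14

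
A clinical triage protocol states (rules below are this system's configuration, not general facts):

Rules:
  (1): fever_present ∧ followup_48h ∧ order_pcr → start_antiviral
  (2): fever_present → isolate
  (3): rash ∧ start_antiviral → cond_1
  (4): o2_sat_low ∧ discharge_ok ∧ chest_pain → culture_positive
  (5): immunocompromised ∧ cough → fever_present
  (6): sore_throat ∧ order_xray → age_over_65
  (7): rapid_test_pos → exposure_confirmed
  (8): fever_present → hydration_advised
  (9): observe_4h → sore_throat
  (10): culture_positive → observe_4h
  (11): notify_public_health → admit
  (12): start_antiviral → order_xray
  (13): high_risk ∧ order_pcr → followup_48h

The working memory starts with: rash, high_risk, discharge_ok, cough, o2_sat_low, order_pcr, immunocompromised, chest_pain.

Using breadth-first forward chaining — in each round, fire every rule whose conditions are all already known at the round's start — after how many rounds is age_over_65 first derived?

4

Round 1: (4) [o2_sat_low ∧ discharge_ok ∧ chest_pain → culture_positive]; (5) [immunocompromised ∧ cough → fever_present]; (13) [high_risk ∧ order_pcr → followup_48h]. New: culture_positive, fever_present, followup_48h.
Round 2: (1) [fever_present ∧ followup_48h ∧ order_pcr → start_antiviral]; (2) [fever_present → isolate]; (8) [fever_present → hydration_advised]; (10) [culture_positive → observe_4h]. New: start_antiviral, isolate, hydration_advised, observe_4h.
Round 3: (3) [rash ∧ start_antiviral → cond_1]; (9) [observe_4h → sore_throat]; (12) [start_antiviral → order_xray]. New: cond_1, sore_throat, order_xray.
Round 4: (6) [sore_throat ∧ order_xray → age_over_65]. New: age_over_65.
age_over_65 first appears in round 4.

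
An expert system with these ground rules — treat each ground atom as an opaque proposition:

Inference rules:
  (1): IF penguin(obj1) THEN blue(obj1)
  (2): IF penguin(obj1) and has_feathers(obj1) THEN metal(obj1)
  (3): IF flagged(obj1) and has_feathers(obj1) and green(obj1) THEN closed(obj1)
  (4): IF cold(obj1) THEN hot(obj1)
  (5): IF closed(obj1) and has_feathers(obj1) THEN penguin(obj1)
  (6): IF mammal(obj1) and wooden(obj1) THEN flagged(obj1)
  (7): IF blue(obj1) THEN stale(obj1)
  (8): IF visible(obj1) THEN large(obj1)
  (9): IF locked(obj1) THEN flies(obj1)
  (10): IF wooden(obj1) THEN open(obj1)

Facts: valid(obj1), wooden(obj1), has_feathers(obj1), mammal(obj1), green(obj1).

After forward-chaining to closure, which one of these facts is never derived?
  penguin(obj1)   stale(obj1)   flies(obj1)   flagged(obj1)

flies(obj1)

[1] (6) [IF mammal(obj1) and wooden(obj1) THEN flagged(obj1)]; (10) [IF wooden(obj1) THEN open(obj1)]. ⇒ new: flagged(obj1), open(obj1).
[2] (3) [IF flagged(obj1) and has_feathers(obj1) and green(obj1) THEN closed(obj1)]. ⇒ new: closed(obj1).
[3] (5) [IF closed(obj1) and has_feathers(obj1) THEN penguin(obj1)]. ⇒ new: penguin(obj1).
[4] (1) [IF penguin(obj1) THEN blue(obj1)]; (2) [IF penguin(obj1) and has_feathers(obj1) THEN metal(obj1)]. ⇒ new: blue(obj1), metal(obj1).
[5] (7) [IF blue(obj1) THEN stale(obj1)]. ⇒ new: stale(obj1).
Derived: stale(obj1) (round 5), penguin(obj1) (round 3), flagged(obj1) (round 1). flies(obj1) never appears in any round.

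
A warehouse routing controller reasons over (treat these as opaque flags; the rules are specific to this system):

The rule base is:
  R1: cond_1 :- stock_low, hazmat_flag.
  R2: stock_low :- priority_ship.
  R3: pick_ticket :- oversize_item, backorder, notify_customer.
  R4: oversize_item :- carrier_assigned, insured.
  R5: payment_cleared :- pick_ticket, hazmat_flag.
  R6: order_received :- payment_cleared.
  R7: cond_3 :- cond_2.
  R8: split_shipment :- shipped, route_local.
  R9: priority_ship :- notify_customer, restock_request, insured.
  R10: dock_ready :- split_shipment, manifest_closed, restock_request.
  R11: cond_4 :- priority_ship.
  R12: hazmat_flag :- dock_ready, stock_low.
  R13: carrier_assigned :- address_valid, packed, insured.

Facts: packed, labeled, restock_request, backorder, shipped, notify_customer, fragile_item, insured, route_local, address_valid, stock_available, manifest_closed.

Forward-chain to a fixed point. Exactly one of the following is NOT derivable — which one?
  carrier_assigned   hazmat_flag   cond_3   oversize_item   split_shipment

cond_3

Round 1: R8 [split_shipment :- shipped, route_local.]; R9 [priority_ship :- notify_customer, restock_request, insured.]; R13 [carrier_assigned :- address_valid, packed, insured.]. New: split_shipment, priority_ship, carrier_assigned.
Round 2: R2 [stock_low :- priority_ship.]; R4 [oversize_item :- carrier_assigned, insured.]; R10 [dock_ready :- split_shipment, manifest_closed, restock_request.]; R11 [cond_4 :- priority_ship.]. New: stock_low, oversize_item, dock_ready, cond_4.
Round 3: R3 [pick_ticket :- oversize_item, backorder, notify_customer.]; R12 [hazmat_flag :- dock_ready, stock_low.]. New: pick_ticket, hazmat_flag.
Round 4: R1 [cond_1 :- stock_low, hazmat_flag.]; R5 [payment_cleared :- pick_ticket, hazmat_flag.]. New: cond_1, payment_cleared.
Round 5: R6 [order_received :- payment_cleared.]. New: order_received.
Derived: carrier_assigned (round 1), oversize_item (round 2), hazmat_flag (round 3), split_shipment (round 1). cond_3 never appears in any round.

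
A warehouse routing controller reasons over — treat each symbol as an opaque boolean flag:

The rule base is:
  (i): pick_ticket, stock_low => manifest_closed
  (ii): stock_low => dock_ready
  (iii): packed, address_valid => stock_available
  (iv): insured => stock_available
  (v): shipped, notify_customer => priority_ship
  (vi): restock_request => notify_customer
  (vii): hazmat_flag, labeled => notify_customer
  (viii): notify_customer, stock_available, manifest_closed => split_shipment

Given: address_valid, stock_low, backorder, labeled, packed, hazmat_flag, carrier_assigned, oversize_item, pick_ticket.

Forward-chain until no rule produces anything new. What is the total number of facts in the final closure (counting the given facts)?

14

Round 1 — (i), (ii), (iii), (vii), derive manifest_closed, dock_ready, stock_available, notify_customer.
Round 2 — (viii), derive split_shipment.
Closure: {address_valid, backorder, carrier_assigned, dock_ready, hazmat_flag, labeled, manifest_closed, notify_customer, oversize_item, packed, pick_ticket, split_shipment, stock_available, stock_low} — 14 facts.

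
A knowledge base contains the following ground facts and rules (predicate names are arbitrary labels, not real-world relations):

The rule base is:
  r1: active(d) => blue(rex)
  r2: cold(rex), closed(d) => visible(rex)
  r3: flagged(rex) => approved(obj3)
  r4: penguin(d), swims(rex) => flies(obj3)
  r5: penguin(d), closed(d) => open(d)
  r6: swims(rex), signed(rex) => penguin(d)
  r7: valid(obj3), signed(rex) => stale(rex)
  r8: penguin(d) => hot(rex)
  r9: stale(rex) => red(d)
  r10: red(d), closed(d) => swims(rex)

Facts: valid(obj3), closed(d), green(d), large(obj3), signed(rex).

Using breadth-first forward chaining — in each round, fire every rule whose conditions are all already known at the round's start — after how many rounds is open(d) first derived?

Round 1: r7 [valid(obj3), signed(rex) => stale(rex)]. New: stale(rex).
Round 2: r9 [stale(rex) => red(d)]. New: red(d).
Round 3: r10 [red(d), closed(d) => swims(rex)]. New: swims(rex).
Round 4: r6 [swims(rex), signed(rex) => penguin(d)]. New: penguin(d).
Round 5: r4 [penguin(d), swims(rex) => flies(obj3)]; r5 [penguin(d), closed(d) => open(d)]; r8 [penguin(d) => hot(rex)]. New: flies(obj3), open(d), hot(rex).
open(d) first appears in round 5.

5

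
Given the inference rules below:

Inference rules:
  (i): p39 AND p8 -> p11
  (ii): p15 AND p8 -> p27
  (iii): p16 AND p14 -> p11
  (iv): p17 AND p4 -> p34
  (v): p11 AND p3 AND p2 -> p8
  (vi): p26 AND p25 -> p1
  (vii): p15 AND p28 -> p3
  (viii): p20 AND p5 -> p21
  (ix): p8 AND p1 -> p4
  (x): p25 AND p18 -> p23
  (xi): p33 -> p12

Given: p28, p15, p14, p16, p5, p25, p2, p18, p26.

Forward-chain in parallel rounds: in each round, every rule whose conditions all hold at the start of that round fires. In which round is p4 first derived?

Round 1 — (iii), (vi), (vii), (x), derive p11, p1, p3, p23.
Round 2 — (v), derive p8.
Round 3 — (ii), (ix), derive p27, p4.
p4 first appears in round 3.

3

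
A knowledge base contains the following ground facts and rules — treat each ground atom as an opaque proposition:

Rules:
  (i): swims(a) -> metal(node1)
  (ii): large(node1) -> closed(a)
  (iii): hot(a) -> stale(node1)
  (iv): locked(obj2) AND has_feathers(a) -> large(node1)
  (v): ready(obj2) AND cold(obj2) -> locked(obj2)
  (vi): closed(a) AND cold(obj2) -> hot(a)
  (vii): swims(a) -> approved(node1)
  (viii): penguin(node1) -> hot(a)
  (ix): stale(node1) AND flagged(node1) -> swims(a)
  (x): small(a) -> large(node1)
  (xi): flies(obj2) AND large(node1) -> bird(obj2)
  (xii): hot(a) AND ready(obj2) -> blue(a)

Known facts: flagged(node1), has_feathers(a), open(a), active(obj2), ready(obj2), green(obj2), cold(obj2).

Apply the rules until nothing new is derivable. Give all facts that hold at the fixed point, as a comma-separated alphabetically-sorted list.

Round 1: (v) [ready(obj2) AND cold(obj2) -> locked(obj2)]. Adds locked(obj2).
Round 2: (iv) [locked(obj2) AND has_feathers(a) -> large(node1)]. Adds large(node1).
Round 3: (ii) [large(node1) -> closed(a)]. Adds closed(a).
Round 4: (vi) [closed(a) AND cold(obj2) -> hot(a)]. Adds hot(a).
Round 5: (iii) [hot(a) -> stale(node1)]; (xii) [hot(a) AND ready(obj2) -> blue(a)]. Adds stale(node1), blue(a).
Round 6: (ix) [stale(node1) AND flagged(node1) -> swims(a)]. Adds swims(a).
Round 7: (i) [swims(a) -> metal(node1)]; (vii) [swims(a) -> approved(node1)]. Adds metal(node1), approved(node1).

active(obj2), approved(node1), blue(a), closed(a), cold(obj2), flagged(node1), green(obj2), has_feathers(a), hot(a), large(node1), locked(obj2), metal(node1), open(a), ready(obj2), stale(node1), swims(a)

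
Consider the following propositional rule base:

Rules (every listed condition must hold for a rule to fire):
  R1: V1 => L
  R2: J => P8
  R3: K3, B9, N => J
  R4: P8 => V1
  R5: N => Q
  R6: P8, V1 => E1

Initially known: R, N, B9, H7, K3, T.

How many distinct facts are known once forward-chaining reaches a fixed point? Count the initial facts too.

Round 1 fires R3, R5, giving J, Q.
Round 2 fires R2, giving P8.
Round 3 fires R4, giving V1.
Round 4 fires R1, R6, giving L, E1.
Closure: {B9, E1, H7, J, K3, L, N, P8, Q, R, T, V1} — 12 facts.

12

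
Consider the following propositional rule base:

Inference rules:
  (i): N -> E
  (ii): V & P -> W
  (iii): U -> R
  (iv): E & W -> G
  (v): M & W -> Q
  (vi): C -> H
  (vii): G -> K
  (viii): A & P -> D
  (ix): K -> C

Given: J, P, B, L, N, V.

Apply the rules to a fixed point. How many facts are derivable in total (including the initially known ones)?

12

Round 1: (i) [N -> E]; (ii) [V & P -> W]. Adds E, W.
Round 2: (iv) [E & W -> G]. Adds G.
Round 3: (vii) [G -> K]. Adds K.
Round 4: (ix) [K -> C]. Adds C.
Round 5: (vi) [C -> H]. Adds H.
Closure: {B, C, E, G, H, J, K, L, N, P, V, W} — 12 facts.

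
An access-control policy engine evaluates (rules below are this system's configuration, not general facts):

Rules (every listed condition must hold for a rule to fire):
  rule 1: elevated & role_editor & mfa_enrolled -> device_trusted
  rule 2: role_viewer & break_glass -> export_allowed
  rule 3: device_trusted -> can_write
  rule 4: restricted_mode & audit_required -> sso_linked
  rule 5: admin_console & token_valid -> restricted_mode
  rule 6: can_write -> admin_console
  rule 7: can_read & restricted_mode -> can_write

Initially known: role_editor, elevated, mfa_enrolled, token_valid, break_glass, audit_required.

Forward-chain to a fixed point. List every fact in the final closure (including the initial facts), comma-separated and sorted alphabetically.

Round 1: rule 1 [elevated & role_editor & mfa_enrolled -> device_trusted]. New: device_trusted.
Round 2: rule 3 [device_trusted -> can_write]. New: can_write.
Round 3: rule 6 [can_write -> admin_console]. New: admin_console.
Round 4: rule 5 [admin_console & token_valid -> restricted_mode]. New: restricted_mode.
Round 5: rule 4 [restricted_mode & audit_required -> sso_linked]. New: sso_linked.

admin_console, audit_required, break_glass, can_write, device_trusted, elevated, mfa_enrolled, restricted_mode, role_editor, sso_linked, token_valid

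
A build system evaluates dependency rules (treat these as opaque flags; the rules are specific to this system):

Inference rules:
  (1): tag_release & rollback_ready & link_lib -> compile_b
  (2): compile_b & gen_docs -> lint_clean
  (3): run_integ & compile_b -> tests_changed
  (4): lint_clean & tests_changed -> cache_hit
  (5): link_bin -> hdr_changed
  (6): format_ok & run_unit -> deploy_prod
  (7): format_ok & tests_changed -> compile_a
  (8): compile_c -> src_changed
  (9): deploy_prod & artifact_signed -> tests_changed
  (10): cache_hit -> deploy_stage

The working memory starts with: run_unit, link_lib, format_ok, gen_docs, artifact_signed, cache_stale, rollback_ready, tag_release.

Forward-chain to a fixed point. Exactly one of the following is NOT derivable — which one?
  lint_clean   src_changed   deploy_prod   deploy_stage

Round 1: (1) [tag_release & rollback_ready & link_lib -> compile_b]; (6) [format_ok & run_unit -> deploy_prod]. Adds compile_b, deploy_prod.
Round 2: (2) [compile_b & gen_docs -> lint_clean]; (9) [deploy_prod & artifact_signed -> tests_changed]. Adds lint_clean, tests_changed.
Round 3: (4) [lint_clean & tests_changed -> cache_hit]; (7) [format_ok & tests_changed -> compile_a]. Adds cache_hit, compile_a.
Round 4: (10) [cache_hit -> deploy_stage]. Adds deploy_stage.
Derived: deploy_prod (round 1), deploy_stage (round 4), lint_clean (round 2). src_changed never appears in any round.

src_changed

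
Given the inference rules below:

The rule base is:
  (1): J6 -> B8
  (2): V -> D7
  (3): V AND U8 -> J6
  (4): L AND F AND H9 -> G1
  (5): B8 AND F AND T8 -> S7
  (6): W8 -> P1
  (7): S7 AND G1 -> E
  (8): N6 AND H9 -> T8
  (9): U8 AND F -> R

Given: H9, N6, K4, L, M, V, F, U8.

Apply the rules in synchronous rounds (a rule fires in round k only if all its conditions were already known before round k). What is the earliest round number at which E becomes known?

4

Round 1 fires (2), (3), (4), (8), (9), giving D7, J6, G1, T8, R.
Round 2 fires (1), giving B8.
Round 3 fires (5), giving S7.
Round 4 fires (7), giving E.
E first appears in round 4.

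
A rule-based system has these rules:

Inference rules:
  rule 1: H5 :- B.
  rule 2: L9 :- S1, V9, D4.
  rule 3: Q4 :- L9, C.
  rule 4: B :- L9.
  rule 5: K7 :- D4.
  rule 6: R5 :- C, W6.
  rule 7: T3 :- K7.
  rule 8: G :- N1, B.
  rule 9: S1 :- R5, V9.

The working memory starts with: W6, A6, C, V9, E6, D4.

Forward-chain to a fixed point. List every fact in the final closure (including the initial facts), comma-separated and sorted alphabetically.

A6, B, C, D4, E6, H5, K7, L9, Q4, R5, S1, T3, V9, W6

Round 1 fires rule 5, rule 6, giving K7, R5.
Round 2 fires rule 7, rule 9, giving T3, S1.
Round 3 fires rule 2, giving L9.
Round 4 fires rule 3, rule 4, giving Q4, B.
Round 5 fires rule 1, giving H5.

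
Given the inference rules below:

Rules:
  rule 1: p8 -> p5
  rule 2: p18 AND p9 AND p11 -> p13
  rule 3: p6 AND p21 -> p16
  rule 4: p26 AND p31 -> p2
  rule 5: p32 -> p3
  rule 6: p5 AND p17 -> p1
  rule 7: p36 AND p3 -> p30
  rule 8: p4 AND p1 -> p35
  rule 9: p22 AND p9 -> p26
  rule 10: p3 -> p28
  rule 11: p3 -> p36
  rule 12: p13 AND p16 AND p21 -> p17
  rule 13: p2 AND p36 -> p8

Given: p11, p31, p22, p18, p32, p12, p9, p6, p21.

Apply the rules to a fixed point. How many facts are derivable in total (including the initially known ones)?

21

Round 1 — rule 2, rule 3, rule 5, rule 9, derive p13, p16, p3, p26.
Round 2 — rule 4, rule 10, rule 11, rule 12, derive p2, p28, p36, p17.
Round 3 — rule 7, rule 13, derive p30, p8.
Round 4 — rule 1, derive p5.
Round 5 — rule 6, derive p1.
Closure: {p1, p11, p12, p13, p16, p17, p18, p2, p21, p22, p26, p28, p3, p30, p31, p32, p36, p5, p6, p8, p9} — 21 facts.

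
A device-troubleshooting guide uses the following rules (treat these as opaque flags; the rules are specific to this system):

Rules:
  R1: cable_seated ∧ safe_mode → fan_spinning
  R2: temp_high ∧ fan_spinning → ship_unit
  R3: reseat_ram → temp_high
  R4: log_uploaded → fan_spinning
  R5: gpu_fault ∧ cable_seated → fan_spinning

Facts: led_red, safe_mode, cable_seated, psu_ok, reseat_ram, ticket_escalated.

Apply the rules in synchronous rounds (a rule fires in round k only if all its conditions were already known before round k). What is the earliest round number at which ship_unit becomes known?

2

Round 1: R1 [cable_seated ∧ safe_mode → fan_spinning]; R3 [reseat_ram → temp_high]. Adds fan_spinning, temp_high.
Round 2: R2 [temp_high ∧ fan_spinning → ship_unit]. Adds ship_unit.
ship_unit first appears in round 2.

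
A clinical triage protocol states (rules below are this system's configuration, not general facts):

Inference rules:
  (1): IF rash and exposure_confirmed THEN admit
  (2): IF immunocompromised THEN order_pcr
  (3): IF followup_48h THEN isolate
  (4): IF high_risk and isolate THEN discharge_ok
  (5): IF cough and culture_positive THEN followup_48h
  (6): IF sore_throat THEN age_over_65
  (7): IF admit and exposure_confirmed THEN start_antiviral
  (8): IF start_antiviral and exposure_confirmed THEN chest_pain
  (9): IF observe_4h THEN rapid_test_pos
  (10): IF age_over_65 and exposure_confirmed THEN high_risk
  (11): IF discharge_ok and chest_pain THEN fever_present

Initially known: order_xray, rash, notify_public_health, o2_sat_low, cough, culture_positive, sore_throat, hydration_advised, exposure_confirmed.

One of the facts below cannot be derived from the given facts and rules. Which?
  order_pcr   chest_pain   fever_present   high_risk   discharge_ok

order_pcr

Round 1 — (1), (5), (6), derive admit, followup_48h, age_over_65.
Round 2 — (3), (7), (10), derive isolate, start_antiviral, high_risk.
Round 3 — (4), (8), derive discharge_ok, chest_pain.
Round 4 — (11), derive fever_present.
Derived: discharge_ok (round 3), chest_pain (round 3), fever_present (round 4), high_risk (round 2). order_pcr never appears in any round.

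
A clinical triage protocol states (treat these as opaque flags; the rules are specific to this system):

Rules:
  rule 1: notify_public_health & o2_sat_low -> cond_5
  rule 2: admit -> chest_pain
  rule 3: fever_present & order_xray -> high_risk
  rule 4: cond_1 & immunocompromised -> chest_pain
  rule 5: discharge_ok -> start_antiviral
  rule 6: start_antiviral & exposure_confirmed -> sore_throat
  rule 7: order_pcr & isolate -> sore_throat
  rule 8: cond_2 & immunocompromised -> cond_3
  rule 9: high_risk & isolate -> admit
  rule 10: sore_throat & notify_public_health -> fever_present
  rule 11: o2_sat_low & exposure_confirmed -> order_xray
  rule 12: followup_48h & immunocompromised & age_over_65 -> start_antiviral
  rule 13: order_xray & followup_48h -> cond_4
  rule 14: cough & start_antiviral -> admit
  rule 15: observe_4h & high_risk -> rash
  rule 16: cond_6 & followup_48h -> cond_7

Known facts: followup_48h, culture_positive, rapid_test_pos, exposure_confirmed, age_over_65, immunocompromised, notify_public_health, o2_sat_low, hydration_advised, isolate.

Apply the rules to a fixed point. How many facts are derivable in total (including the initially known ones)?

Round 1 fires rule 1, rule 11, rule 12, giving cond_5, order_xray, start_antiviral.
Round 2 fires rule 6, rule 13, giving sore_throat, cond_4.
Round 3 fires rule 10, giving fever_present.
Round 4 fires rule 3, giving high_risk.
Round 5 fires rule 9, giving admit.
Round 6 fires rule 2, giving chest_pain.
Closure: {admit, age_over_65, chest_pain, cond_4, cond_5, culture_positive, exposure_confirmed, fever_present, followup_48h, high_risk, hydration_advised, immunocompromised, isolate, notify_public_health, o2_sat_low, order_xray, rapid_test_pos, sore_throat, start_antiviral} — 19 facts.

19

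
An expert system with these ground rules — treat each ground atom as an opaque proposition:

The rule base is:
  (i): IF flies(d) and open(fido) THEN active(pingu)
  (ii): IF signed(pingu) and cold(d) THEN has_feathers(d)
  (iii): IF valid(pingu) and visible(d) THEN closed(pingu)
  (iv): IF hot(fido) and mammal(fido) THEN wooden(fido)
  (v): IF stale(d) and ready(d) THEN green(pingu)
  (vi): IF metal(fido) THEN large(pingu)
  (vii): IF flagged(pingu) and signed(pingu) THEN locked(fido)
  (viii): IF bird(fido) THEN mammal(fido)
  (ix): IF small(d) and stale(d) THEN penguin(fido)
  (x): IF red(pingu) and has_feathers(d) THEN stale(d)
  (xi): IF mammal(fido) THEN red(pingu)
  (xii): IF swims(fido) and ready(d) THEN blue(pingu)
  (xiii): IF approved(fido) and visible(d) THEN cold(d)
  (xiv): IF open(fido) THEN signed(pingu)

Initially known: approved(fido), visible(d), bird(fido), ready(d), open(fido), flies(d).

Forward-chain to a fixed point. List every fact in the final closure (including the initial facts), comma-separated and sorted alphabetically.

active(pingu), approved(fido), bird(fido), cold(d), flies(d), green(pingu), has_feathers(d), mammal(fido), open(fido), ready(d), red(pingu), signed(pingu), stale(d), visible(d)

Round 1 — (i), (viii), (xiii), (xiv), derive active(pingu), mammal(fido), cold(d), signed(pingu).
Round 2 — (ii), (xi), derive has_feathers(d), red(pingu).
Round 3 — (x), derive stale(d).
Round 4 — (v), derive green(pingu).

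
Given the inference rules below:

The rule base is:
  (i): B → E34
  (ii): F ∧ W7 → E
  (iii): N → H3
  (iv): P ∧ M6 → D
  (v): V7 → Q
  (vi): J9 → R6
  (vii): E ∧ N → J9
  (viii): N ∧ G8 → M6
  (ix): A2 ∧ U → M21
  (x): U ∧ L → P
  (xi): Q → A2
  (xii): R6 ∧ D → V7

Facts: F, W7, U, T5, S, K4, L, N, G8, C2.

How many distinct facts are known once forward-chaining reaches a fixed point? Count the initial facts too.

21

Round 1: (ii) [F ∧ W7 → E]; (iii) [N → H3]; (viii) [N ∧ G8 → M6]; (x) [U ∧ L → P]. New: E, H3, M6, P.
Round 2: (iv) [P ∧ M6 → D]; (vii) [E ∧ N → J9]. New: D, J9.
Round 3: (vi) [J9 → R6]. New: R6.
Round 4: (xii) [R6 ∧ D → V7]. New: V7.
Round 5: (v) [V7 → Q]. New: Q.
Round 6: (xi) [Q → A2]. New: A2.
Round 7: (ix) [A2 ∧ U → M21]. New: M21.
Closure: {A2, C2, D, E, F, G8, H3, J9, K4, L, M21, M6, N, P, Q, R6, S, T5, U, V7, W7} — 21 facts.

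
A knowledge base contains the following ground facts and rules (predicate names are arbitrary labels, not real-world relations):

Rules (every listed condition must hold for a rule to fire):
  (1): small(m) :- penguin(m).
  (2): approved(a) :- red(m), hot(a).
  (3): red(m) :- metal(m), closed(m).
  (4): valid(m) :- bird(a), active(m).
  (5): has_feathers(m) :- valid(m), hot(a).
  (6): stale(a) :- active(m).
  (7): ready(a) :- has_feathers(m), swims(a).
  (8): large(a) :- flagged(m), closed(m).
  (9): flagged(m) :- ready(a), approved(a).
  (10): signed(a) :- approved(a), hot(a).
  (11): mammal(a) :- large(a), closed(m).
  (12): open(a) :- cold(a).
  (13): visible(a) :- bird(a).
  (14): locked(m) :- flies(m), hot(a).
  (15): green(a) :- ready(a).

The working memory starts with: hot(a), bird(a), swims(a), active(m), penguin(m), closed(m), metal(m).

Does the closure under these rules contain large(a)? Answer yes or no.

Round 1: (1) [small(m) :- penguin(m).]; (3) [red(m) :- metal(m), closed(m).]; (4) [valid(m) :- bird(a), active(m).]; (6) [stale(a) :- active(m).]; (13) [visible(a) :- bird(a).]. New: small(m), red(m), valid(m), stale(a), visible(a).
Round 2: (2) [approved(a) :- red(m), hot(a).]; (5) [has_feathers(m) :- valid(m), hot(a).]. New: approved(a), has_feathers(m).
Round 3: (7) [ready(a) :- has_feathers(m), swims(a).]; (10) [signed(a) :- approved(a), hot(a).]. New: ready(a), signed(a).
Round 4: (9) [flagged(m) :- ready(a), approved(a).]; (15) [green(a) :- ready(a).]. New: flagged(m), green(a).
Round 5: (8) [large(a) :- flagged(m), closed(m).]. New: large(a).
Round 6: (11) [mammal(a) :- large(a), closed(m).]. New: mammal(a).
large(a) appears in round 5, so it is derivable.

yes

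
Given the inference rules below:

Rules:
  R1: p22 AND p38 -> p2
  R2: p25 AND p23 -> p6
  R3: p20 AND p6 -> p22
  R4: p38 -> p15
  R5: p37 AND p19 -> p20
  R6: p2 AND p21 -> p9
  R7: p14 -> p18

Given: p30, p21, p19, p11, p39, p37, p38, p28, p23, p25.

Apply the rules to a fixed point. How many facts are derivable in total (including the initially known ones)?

[1] R2 [p25 AND p23 -> p6]; R4 [p38 -> p15]; R5 [p37 AND p19 -> p20]. ⇒ new: p6, p15, p20.
[2] R3 [p20 AND p6 -> p22]. ⇒ new: p22.
[3] R1 [p22 AND p38 -> p2]. ⇒ new: p2.
[4] R6 [p2 AND p21 -> p9]. ⇒ new: p9.
Closure: {p11, p15, p19, p2, p20, p21, p22, p23, p25, p28, p30, p37, p38, p39, p6, p9} — 16 facts.

16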